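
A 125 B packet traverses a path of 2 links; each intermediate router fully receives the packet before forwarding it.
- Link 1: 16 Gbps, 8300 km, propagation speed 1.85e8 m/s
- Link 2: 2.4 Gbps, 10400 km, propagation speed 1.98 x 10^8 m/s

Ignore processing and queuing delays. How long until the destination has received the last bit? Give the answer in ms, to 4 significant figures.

L = 125 × 8 = 1000 bits.
Transmission delays (L/R per hop): 6.25e-05, 0.000416667 ms; sum = 0.000479167 ms.
Propagation delays (d/s per hop): 44.8649, 52.5253 ms; sum = 97.3901 ms.
End-to-end = 97.39 ms.

97.39 ms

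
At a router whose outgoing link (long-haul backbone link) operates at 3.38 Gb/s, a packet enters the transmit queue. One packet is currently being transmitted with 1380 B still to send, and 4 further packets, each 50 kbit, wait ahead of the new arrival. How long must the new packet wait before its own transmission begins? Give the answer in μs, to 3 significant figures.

62.4 μs

Each queued packet: L/R = 50000/3380000000 = 14.7929 μs.
4 queued → 59.1716 μs.
Plus remaining 11040 bits of current packet: 3.26627 μs.
Queuing delay = 62.4 μs.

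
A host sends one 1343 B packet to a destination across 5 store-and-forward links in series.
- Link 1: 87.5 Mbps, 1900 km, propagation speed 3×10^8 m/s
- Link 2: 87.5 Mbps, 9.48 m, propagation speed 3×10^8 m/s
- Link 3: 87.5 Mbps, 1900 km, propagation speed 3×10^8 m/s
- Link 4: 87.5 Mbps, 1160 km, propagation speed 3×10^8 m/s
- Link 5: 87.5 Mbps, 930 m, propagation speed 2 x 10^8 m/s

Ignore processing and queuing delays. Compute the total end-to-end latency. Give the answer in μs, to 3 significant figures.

L = 1343 × 8 = 10744 bits.
Transmission delay per hop = L/R = 10744/87500000 = 122.789 μs; 5 hops → 613.943 μs.
Propagation delays (d/s per hop): 6333.33, 0.0316, 6333.33, 3866.67, 4.65 μs; sum = 16538 μs.
End-to-end = 17200 μs.

17200 μs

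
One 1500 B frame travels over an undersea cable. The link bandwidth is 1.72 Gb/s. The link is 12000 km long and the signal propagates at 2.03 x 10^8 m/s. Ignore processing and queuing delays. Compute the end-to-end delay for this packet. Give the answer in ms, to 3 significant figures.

59.1 ms

L = 1500 × 8 = 12000 bits.
Transmission delay = L/R = 12000 / 1720000000 = 0.00697674 ms.
Propagation delay = d/s = 12000000 m / 2.03e+08 m/s = 59.1133 ms.
Total = 59.1 ms.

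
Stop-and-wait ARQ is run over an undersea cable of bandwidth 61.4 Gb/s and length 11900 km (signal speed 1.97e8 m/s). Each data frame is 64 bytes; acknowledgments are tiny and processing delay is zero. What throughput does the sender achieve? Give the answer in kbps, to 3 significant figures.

4.24 kbps

t_tx = L/R = 512/61400000000 = 8.33876e-09 s.
t_prop = 11900000/197000000 = 0.0604061 s; RTT = 0.120812 s.
Cycle = t_tx + RTT = 0.120812 s.
Throughput = L / cycle = 512 / 0.120812 = 4.24 kbps.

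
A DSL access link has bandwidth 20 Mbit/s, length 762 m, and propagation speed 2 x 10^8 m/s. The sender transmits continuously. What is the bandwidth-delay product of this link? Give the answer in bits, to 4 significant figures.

Propagation delay = 762 / 200000000 = 3.81e-06 s.
BDP = R × t_prop = 20000000 × 3.81e-06 = 76.2 bits.

76.20 bits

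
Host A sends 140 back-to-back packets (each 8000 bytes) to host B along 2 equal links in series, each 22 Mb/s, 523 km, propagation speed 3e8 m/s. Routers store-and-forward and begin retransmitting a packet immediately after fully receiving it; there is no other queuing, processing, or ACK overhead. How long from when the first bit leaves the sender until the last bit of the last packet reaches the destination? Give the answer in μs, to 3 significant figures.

Per-hop transmission t_tx = L/R = 64000/22000000 = 2909.09 μs.
Per-hop propagation t_prop = 523000/300000000 = 1743.33 μs.
Pipeline fill: first packet needs 2·t_tx to clear all hops; remaining 139 packets each add one t_tx.
Total = (2+140-1)·t_tx + 2·t_prop = 141·2909.09 + 2·1743.33 = 414000 μs.

414000 μs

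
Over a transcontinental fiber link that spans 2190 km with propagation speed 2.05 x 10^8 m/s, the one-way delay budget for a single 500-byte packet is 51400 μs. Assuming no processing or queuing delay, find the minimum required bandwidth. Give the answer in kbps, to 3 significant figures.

L = 4000 bits.
Propagation delay = 2190000 / 2.05e+08 = 10682.9 μs.
Transmission budget = 51400 − 10682.9 = 40717.1 μs.
R ≥ L / t_tx = 4000 bits / 0.0407171 s = 98.2 kbps.

98.2 kbps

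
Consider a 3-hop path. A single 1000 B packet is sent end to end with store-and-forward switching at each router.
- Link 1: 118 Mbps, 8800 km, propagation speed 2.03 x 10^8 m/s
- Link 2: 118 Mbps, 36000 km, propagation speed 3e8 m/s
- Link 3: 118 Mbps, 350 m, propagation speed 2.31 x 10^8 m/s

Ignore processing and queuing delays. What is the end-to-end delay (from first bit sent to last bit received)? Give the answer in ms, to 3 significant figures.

L = 1000 × 8 = 8000 bits.
Transmission delay per hop = L/R = 8000/118000000 = 0.0677966 ms; 3 hops → 0.20339 ms.
Propagation delays (d/s per hop): 43.3498, 120, 0.00151515 ms; sum = 163.351 ms.
End-to-end = 164 ms.

164 ms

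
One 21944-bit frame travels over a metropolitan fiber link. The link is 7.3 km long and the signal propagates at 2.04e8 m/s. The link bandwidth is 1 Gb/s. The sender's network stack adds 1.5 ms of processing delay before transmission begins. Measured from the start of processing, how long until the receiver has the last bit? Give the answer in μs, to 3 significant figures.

Transmission delay = L/R = 21944 / 1000000000 = 21.944 μs.
Propagation delay = d/s = 7300 m / 204000000 m/s = 35.7843 μs.
Plus processing delay 1.5 ms = 1500 μs.
Total = 1560 μs.

1560 μs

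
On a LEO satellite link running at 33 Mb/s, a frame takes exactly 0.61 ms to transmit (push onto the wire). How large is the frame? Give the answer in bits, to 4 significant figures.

L = R × t_tx = 33000000 b/s × 0.00061 s = 20130 bits.

20130 bits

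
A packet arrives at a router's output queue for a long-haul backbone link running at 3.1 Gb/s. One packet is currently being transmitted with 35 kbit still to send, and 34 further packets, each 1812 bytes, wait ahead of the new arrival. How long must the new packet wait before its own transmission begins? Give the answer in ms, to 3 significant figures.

0.170 ms

Each queued packet: L/R = 14496/3100000000 = 0.00467613 ms.
34 queued → 0.158988 ms.
Plus remaining 35000 bits of current packet: 0.0112903 ms.
Queuing delay = 0.170 ms.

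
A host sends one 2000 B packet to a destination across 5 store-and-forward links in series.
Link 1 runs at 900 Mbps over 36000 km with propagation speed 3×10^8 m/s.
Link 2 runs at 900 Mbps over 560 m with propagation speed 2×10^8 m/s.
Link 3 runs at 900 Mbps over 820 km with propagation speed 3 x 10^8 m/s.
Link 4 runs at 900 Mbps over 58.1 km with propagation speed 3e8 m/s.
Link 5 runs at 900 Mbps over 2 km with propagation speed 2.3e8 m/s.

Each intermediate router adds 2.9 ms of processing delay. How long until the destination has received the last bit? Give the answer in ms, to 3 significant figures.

135 ms

L = 2000 × 8 = 16000 bits.
Transmission delay per hop = L/R = 16000/900000000 = 0.0177778 ms; 5 hops → 0.0888889 ms.
Propagation delays (d/s per hop): 120, 0.0028, 2.73333, 0.193667, 0.00869565 ms; sum = 122.938 ms.
Processing at 4 router(s): 4 × 2.9 ms = 11.6 ms.
End-to-end = 135 ms.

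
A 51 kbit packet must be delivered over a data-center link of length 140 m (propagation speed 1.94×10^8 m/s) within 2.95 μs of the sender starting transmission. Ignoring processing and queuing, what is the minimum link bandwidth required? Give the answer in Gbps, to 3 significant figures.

Propagation delay = 140 / 194000000 = 0.721649 μs.
Transmission budget = 2.95 − 0.721649 = 2.22835 μs.
R ≥ L / t_tx = 51000 bits / 2.22835e-06 s = 22.9 Gbps.

22.9 Gbps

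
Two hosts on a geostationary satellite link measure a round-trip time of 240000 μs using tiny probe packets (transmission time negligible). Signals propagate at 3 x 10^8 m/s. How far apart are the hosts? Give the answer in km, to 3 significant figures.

One-way propagation = RTT/2 = 120000 μs.
d = s × t = 300000000 × 0.12 = 36000 km.

36000 km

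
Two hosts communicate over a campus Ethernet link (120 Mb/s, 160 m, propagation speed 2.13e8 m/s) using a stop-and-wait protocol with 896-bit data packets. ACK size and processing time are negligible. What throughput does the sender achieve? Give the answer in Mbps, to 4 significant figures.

t_tx = L/R = 896/120000000 = 7.46667e-06 s.
t_prop = 160/213000000 = 7.51174e-07 s; RTT = 1.50235e-06 s.
Cycle = t_tx + RTT = 8.96901e-06 s.
Throughput = L / cycle = 896 / 8.96901e-06 = 99.90 Mbps.

99.90 Mbps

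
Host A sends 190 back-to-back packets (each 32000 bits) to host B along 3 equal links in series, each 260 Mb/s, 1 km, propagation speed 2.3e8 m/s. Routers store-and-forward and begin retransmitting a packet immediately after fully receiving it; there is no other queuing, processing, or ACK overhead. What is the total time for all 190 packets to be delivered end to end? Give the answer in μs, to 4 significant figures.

Per-hop transmission t_tx = L/R = 32000/260000000 = 123.077 μs.
Per-hop propagation t_prop = 1000/2.3e+08 = 4.34783 μs.
Pipeline fill: first packet needs 3·t_tx to clear all hops; remaining 189 packets each add one t_tx.
Total = (3+190-1)·t_tx + 3·t_prop = 192·123.077 + 3·4.34783 = 23640 μs.

23640 μs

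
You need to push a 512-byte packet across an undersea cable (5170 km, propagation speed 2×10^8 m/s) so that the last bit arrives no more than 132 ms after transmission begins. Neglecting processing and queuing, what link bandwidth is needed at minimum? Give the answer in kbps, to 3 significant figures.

38.6 kbps

L = 4096 bits.
Propagation delay = 5170000 / 200000000 = 25.85 ms.
Transmission budget = 132 − 25.85 = 106.15 ms.
R ≥ L / t_tx = 4096 bits / 0.10615 s = 38.6 kbps.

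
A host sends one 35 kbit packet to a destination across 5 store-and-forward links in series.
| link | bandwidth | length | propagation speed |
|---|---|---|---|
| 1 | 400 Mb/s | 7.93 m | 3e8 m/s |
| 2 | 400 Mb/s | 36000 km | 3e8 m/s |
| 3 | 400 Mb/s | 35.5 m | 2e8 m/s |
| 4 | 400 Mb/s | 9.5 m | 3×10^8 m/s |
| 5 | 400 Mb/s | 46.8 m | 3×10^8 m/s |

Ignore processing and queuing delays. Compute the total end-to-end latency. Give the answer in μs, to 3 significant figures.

120000 μs

L = 35000 bits.
Transmission delay per hop = L/R = 35000/400000000 = 87.5 μs; 5 hops → 437.5 μs.
Propagation delays (d/s per hop): 0.0264333, 120000, 0.1775, 0.0316667, 0.156 μs; sum = 120000 μs.
End-to-end = 120000 μs.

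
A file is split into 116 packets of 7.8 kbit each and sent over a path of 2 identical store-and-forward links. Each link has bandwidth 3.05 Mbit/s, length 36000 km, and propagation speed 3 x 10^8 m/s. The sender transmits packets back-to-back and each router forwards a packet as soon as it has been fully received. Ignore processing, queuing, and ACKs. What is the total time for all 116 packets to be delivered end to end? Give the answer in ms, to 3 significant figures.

Per-hop transmission t_tx = L/R = 7800/3050000 = 2.55738 ms.
Per-hop propagation t_prop = 36000000/300000000 = 120 ms.
Pipeline fill: first packet needs 2·t_tx to clear all hops; remaining 115 packets each add one t_tx.
Total = (2+116-1)·t_tx + 2·t_prop = 117·2.55738 + 2·120 = 539 ms.

539 ms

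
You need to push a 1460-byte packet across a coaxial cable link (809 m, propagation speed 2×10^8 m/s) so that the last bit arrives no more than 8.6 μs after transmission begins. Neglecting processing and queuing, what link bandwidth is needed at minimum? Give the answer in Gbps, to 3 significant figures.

2.56 Gbps

L = 11680 bits.
Propagation delay = 809 / 200000000 = 4.045 μs.
Transmission budget = 8.6 − 4.045 = 4.555 μs.
R ≥ L / t_tx = 11680 bits / 4.555e-06 s = 2.56 Gbps.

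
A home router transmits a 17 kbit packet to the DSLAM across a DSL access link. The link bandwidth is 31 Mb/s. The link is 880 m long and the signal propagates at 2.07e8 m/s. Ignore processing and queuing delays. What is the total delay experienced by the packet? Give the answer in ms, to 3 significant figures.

0.553 ms

L = 17000 bits.
Transmission delay = L/R = 17000 / 31000000 = 0.548387 ms.
Propagation delay = d/s = 880 m / 2.07e+08 m/s = 0.00425121 ms.
Total = 0.553 ms.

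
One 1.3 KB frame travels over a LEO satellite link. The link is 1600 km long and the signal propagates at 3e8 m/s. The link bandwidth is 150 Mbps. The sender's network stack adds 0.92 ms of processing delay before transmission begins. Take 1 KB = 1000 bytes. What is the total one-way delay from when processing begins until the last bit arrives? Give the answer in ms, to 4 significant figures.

6.323 ms

L = 10400 bits.
Transmission delay = L/R = 10400 / 150000000 = 0.0693333 ms.
Propagation delay = d/s = 1600000 m / 300000000 m/s = 5.33333 ms.
Plus processing delay 0.92 ms = 0.92 ms.
Total = 6.323 ms.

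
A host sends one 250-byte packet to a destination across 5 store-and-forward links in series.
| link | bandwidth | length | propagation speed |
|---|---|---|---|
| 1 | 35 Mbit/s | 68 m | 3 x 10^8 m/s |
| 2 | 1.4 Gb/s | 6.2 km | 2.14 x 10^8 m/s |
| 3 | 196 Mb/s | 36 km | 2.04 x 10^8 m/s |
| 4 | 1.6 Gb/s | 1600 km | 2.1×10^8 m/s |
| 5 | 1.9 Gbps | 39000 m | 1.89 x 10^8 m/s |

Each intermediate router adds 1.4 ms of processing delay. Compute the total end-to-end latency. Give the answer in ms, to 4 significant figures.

L = 250 × 8 = 2000 bits.
Transmission delays (L/R per hop): 0.0571429, 0.00142857, 0.0102041, 0.00125, 0.00105263 ms; sum = 0.0710781 ms.
Propagation delays (d/s per hop): 0.000226667, 0.028972, 0.176471, 7.61905, 0.206349 ms; sum = 8.03107 ms.
Processing at 4 router(s): 4 × 1.4 ms = 5.6 ms.
End-to-end = 13.70 ms.

13.70 ms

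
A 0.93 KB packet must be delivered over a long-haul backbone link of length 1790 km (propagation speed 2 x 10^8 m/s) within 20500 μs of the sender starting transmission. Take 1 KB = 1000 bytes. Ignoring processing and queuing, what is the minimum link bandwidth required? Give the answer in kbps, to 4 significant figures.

L = 7440 bits.
Propagation delay = 1790000 / 200000000 = 8950 μs.
Transmission budget = 20500 − 8950 = 11550 μs.
R ≥ L / t_tx = 7440 bits / 0.01155 s = 644.2 kbps.

644.2 kbps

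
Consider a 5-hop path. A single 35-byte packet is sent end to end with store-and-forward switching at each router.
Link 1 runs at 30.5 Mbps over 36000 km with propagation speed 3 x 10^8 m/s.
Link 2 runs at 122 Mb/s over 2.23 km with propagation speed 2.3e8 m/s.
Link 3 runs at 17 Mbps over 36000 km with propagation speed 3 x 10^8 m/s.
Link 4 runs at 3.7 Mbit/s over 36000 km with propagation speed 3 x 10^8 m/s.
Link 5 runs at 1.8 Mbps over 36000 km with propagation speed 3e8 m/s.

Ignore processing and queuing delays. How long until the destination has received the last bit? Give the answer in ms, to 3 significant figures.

480 ms

L = 35 × 8 = 280 bits.
Transmission delays (L/R per hop): 0.00918033, 0.00229508, 0.0164706, 0.0756757, 0.155556 ms; sum = 0.259177 ms.
Propagation delays (d/s per hop): 120, 0.00969565, 120, 120, 120 ms; sum = 480.01 ms.
End-to-end = 480 ms.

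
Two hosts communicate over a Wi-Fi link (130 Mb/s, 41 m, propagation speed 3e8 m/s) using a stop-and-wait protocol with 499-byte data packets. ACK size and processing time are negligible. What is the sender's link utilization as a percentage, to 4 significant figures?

t_tx = L/R = 3992/130000000 = 3.07077e-05 s.
t_prop = 41/300000000 = 1.36667e-07 s; RTT = 2.73333e-07 s.
Cycle = t_tx + RTT = 3.0981e-05 s.
Utilization = t_tx / cycle = 3.07077e-05/3.0981e-05 = 99.12 %.

99.12 %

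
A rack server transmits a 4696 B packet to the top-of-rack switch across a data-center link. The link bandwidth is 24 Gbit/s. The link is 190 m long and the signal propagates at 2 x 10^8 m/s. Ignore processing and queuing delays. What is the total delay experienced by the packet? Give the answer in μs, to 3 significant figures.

L = 4696 × 8 = 37568 bits.
Transmission delay = L/R = 37568 / 24000000000 = 1.56533 μs.
Propagation delay = d/s = 190 m / 200000000 m/s = 0.95 μs.
Total = 2.52 μs.

2.52 μs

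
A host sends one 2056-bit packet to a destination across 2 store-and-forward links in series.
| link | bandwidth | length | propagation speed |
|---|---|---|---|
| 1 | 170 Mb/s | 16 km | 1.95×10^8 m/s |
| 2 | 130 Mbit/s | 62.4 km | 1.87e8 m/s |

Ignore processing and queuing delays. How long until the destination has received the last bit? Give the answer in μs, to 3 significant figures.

444 μs

Transmission delays (L/R per hop): 12.0941, 15.8154 μs; sum = 27.9095 μs.
Propagation delays (d/s per hop): 82.0513, 333.69 μs; sum = 415.741 μs.
End-to-end = 444 μs.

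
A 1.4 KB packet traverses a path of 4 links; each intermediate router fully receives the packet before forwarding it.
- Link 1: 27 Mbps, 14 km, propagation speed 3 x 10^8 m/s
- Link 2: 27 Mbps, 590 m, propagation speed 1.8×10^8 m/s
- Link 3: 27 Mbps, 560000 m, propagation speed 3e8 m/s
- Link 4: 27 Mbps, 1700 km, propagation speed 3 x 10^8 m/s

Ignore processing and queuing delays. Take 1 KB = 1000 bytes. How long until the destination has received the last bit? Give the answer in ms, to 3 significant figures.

L = 11200 bits.
Transmission delay per hop = L/R = 11200/27000000 = 0.414815 ms; 4 hops → 1.65926 ms.
Propagation delays (d/s per hop): 0.0466667, 0.00327778, 1.86667, 5.66667 ms; sum = 7.58328 ms.
End-to-end = 9.24 ms.

9.24 ms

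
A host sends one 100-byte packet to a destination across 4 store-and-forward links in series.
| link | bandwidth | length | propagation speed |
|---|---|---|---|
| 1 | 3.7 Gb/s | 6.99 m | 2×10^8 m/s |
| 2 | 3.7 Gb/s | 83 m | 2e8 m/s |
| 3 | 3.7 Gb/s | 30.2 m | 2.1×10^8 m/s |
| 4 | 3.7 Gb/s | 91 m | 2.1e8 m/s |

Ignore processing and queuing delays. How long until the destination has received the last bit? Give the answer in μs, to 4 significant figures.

L = 100 × 8 = 800 bits.
Transmission delay per hop = L/R = 800/3700000000 = 0.216216 μs; 4 hops → 0.864865 μs.
Propagation delays (d/s per hop): 0.03495, 0.415, 0.14381, 0.433333 μs; sum = 1.02709 μs.
End-to-end = 1.892 μs.

1.892 μs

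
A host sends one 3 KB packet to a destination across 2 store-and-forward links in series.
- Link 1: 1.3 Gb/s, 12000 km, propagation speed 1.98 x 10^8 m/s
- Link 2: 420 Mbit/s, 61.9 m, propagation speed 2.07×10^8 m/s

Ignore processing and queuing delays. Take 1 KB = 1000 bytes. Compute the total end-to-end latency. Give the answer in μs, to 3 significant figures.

L = 24000 bits.
Transmission delays (L/R per hop): 18.4615, 57.1429 μs; sum = 75.6044 μs.
Propagation delays (d/s per hop): 60606.1, 0.299034 μs; sum = 60606.4 μs.
End-to-end = 60700 μs.

60700 μs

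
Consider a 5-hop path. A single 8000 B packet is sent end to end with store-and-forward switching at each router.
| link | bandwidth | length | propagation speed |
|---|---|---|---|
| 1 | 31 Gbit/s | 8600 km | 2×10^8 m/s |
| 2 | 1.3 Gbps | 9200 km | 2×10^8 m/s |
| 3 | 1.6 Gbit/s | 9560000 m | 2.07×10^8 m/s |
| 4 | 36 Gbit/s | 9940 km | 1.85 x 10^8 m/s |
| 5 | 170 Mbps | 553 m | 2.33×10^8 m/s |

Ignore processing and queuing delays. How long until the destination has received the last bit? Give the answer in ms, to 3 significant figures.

L = 8000 × 8 = 64000 bits.
Transmission delays (L/R per hop): 0.00206452, 0.0492308, 0.04, 0.00177778, 0.376471 ms; sum = 0.469544 ms.
Propagation delays (d/s per hop): 43, 46, 46.1836, 53.7297, 0.00237339 ms; sum = 188.916 ms.
End-to-end = 189 ms.

189 ms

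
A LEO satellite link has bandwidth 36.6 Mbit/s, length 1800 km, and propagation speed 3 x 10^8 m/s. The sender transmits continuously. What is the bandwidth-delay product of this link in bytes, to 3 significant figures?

Propagation delay = 1800000 / 300000000 = 0.006 s.
BDP = R × t_prop = 36600000 × 0.006 = 219600 bits.
In bytes: 219600/8 = 27500 bytes.

27500 bytes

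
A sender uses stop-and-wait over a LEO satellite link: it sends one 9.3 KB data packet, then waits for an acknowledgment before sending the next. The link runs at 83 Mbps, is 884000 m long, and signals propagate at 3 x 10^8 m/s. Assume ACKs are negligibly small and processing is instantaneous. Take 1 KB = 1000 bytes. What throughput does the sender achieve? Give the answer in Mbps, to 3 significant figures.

11.0 Mbps

t_tx = L/R = 74400/83000000 = 0.000896386 s.
t_prop = 884000/300000000 = 0.00294667 s; RTT = 0.00589333 s.
Cycle = t_tx + RTT = 0.00678972 s.
Throughput = L / cycle = 74400 / 0.00678972 = 11.0 Mbps.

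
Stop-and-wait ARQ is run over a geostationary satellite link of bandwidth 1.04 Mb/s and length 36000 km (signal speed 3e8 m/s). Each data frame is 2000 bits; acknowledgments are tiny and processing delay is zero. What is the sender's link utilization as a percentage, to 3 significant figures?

t_tx = L/R = 2000/1040000 = 0.00192308 s.
t_prop = 36000000/300000000 = 0.12 s; RTT = 0.24 s.
Cycle = t_tx + RTT = 0.241923 s.
Utilization = t_tx / cycle = 0.00192308/0.241923 = 0.795 %.

0.795 %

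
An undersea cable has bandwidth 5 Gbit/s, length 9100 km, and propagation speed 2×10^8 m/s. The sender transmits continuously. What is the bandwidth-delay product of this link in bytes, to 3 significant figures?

Propagation delay = 9100000 / 200000000 = 0.0455 s.
BDP = R × t_prop = 5000000000 × 0.0455 = 227500000 bits.
In bytes: 227500000/8 = 28400000 bytes.

28400000 bytes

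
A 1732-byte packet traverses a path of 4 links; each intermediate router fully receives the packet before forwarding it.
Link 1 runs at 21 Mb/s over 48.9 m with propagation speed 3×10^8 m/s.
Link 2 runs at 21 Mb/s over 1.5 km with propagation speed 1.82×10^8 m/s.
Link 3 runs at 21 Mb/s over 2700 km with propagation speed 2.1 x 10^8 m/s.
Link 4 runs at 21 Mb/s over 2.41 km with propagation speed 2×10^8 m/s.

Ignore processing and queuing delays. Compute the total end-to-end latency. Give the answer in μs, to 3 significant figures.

15500 μs

L = 1732 × 8 = 13856 bits.
Transmission delay per hop = L/R = 13856/21000000 = 659.81 μs; 4 hops → 2639.24 μs.
Propagation delays (d/s per hop): 0.163, 8.24176, 12857.1, 12.05 μs; sum = 12877.6 μs.
End-to-end = 15500 μs.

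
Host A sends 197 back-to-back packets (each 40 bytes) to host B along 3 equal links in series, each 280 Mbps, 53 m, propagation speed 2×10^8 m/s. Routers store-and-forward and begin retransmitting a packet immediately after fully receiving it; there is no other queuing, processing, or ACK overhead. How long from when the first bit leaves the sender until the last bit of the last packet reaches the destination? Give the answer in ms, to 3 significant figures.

0.228 ms

Per-hop transmission t_tx = L/R = 320/280000000 = 0.00114286 ms.
Per-hop propagation t_prop = 53/200000000 = 0.000265 ms.
Pipeline fill: first packet needs 3·t_tx to clear all hops; remaining 196 packets each add one t_tx.
Total = (3+197-1)·t_tx + 3·t_prop = 199·0.00114286 + 3·0.000265 = 0.228 ms.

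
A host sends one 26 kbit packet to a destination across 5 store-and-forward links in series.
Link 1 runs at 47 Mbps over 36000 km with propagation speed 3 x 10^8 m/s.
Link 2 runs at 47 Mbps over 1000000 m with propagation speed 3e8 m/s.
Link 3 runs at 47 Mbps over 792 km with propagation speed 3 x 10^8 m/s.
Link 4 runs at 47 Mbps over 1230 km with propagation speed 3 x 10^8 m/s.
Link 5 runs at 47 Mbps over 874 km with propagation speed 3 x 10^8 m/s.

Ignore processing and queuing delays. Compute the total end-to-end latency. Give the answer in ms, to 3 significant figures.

L = 26000 bits.
Transmission delay per hop = L/R = 26000/47000000 = 0.553191 ms; 5 hops → 2.76596 ms.
Propagation delays (d/s per hop): 120, 3.33333, 2.64, 4.1, 2.91333 ms; sum = 132.987 ms.
End-to-end = 136 ms.

136 ms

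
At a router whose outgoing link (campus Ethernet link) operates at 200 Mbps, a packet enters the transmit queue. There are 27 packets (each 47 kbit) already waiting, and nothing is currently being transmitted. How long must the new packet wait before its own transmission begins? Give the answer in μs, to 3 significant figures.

Each queued packet: L/R = 47000/200000000 = 235 μs.
27 queued → 6345 μs.
Queuing delay = 6350 μs.

6350 μs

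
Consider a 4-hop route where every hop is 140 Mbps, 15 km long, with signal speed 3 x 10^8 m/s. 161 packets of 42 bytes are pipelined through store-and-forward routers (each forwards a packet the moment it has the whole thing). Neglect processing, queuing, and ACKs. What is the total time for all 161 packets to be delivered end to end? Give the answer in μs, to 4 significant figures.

Per-hop transmission t_tx = L/R = 336/140000000 = 2.4 μs.
Per-hop propagation t_prop = 15000/300000000 = 50 μs.
Pipeline fill: first packet needs 4·t_tx to clear all hops; remaining 160 packets each add one t_tx.
Total = (4+161-1)·t_tx + 4·t_prop = 164·2.4 + 4·50 = 593.6 μs.

593.6 μs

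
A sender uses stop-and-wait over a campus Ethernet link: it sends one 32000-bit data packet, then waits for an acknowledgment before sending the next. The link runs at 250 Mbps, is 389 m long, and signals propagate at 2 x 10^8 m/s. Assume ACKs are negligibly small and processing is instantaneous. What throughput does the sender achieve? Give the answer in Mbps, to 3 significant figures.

243 Mbps

t_tx = L/R = 32000/250000000 = 0.000128 s.
t_prop = 389/200000000 = 1.945e-06 s; RTT = 3.89e-06 s.
Cycle = t_tx + RTT = 0.00013189 s.
Throughput = L / cycle = 32000 / 0.00013189 = 243 Mbps.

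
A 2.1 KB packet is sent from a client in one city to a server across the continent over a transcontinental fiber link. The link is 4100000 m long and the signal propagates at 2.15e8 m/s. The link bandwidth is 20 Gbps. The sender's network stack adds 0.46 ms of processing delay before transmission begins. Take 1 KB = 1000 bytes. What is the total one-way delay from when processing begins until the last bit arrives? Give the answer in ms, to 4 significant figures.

19.53 ms

L = 16800 bits.
Transmission delay = L/R = 16800 / 20000000000 = 0.00084 ms.
Propagation delay = d/s = 4100000 m / 215000000 m/s = 19.0698 ms.
Plus processing delay 0.46 ms = 0.46 ms.
Total = 19.53 ms.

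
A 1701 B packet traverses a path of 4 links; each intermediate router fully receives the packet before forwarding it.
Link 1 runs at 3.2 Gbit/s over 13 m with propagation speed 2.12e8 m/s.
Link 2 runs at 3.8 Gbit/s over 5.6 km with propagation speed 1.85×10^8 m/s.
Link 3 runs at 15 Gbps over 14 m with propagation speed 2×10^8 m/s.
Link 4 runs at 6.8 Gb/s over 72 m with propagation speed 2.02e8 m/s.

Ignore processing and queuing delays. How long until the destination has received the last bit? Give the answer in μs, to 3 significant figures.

L = 1701 × 8 = 13608 bits.
Transmission delays (L/R per hop): 4.2525, 3.58105, 0.9072, 2.00118 μs; sum = 10.7419 μs.
Propagation delays (d/s per hop): 0.0613208, 30.2703, 0.07, 0.356436 μs; sum = 30.758 μs.
End-to-end = 41.5 μs.

41.5 μs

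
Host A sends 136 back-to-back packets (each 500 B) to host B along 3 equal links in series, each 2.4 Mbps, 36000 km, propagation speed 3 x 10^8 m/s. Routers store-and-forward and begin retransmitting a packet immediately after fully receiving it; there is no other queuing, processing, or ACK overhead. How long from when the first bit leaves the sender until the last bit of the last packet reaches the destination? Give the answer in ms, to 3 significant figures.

Per-hop transmission t_tx = L/R = 4000/2400000 = 1.66667 ms.
Per-hop propagation t_prop = 36000000/300000000 = 120 ms.
Pipeline fill: first packet needs 3·t_tx to clear all hops; remaining 135 packets each add one t_tx.
Total = (3+136-1)·t_tx + 3·t_prop = 138·1.66667 + 3·120 = 590 ms.

590 ms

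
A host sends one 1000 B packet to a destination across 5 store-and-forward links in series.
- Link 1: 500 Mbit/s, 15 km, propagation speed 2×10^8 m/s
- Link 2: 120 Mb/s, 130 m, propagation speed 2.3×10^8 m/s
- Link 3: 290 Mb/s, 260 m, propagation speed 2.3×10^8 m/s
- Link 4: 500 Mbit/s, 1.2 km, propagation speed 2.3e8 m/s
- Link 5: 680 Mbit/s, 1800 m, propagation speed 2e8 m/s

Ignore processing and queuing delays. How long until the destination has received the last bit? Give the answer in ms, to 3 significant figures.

L = 1000 × 8 = 8000 bits.
Transmission delays (L/R per hop): 0.016, 0.0666667, 0.0275862, 0.016, 0.0117647 ms; sum = 0.138018 ms.
Propagation delays (d/s per hop): 0.075, 0.000565217, 0.00113043, 0.00521739, 0.009 ms; sum = 0.090913 ms.
End-to-end = 0.229 ms.

0.229 ms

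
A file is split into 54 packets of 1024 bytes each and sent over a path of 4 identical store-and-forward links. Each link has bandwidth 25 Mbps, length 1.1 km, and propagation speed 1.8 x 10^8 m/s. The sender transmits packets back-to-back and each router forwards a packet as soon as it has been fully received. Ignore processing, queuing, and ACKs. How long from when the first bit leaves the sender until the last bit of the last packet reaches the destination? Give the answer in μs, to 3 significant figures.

18700 μs

Per-hop transmission t_tx = L/R = 8192/25000000 = 327.68 μs.
Per-hop propagation t_prop = 1100/180000000 = 6.11111 μs.
Pipeline fill: first packet needs 4·t_tx to clear all hops; remaining 53 packets each add one t_tx.
Total = (4+54-1)·t_tx + 4·t_prop = 57·327.68 + 4·6.11111 = 18700 μs.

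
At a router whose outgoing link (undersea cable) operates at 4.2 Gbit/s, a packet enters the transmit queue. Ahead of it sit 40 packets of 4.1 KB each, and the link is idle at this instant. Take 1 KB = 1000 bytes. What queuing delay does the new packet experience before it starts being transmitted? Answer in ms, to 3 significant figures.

0.312 ms

Each queued packet: L/R = 32800/4200000000 = 0.00780952 ms.
40 queued → 0.312381 ms.
Queuing delay = 0.312 ms.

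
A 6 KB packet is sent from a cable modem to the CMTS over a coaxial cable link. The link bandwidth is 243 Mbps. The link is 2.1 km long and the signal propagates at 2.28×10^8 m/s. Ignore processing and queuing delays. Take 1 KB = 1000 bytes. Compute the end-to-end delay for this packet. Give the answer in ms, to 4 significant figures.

0.2067 ms

L = 48000 bits.
Transmission delay = L/R = 48000 / 243000000 = 0.197531 ms.
Propagation delay = d/s = 2100 m / 2.28e+08 m/s = 0.00921053 ms.
Total = 0.2067 ms.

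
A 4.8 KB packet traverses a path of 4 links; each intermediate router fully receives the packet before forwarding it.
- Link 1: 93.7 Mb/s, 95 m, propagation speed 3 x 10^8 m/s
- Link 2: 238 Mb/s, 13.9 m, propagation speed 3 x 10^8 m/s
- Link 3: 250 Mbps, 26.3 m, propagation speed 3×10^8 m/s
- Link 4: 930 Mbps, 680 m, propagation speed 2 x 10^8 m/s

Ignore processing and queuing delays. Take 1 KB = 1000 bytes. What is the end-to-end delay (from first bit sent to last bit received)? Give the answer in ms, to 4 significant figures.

0.7699 ms

L = 38400 bits.
Transmission delays (L/R per hop): 0.409819, 0.161345, 0.1536, 0.0412903 ms; sum = 0.766053 ms.
Propagation delays (d/s per hop): 0.000316667, 4.63333e-05, 8.76667e-05, 0.0034 ms; sum = 0.00385067 ms.
End-to-end = 0.7699 ms.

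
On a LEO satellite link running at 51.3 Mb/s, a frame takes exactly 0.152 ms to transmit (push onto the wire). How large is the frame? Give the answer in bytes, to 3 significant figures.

L = R × t_tx = 51300000 b/s × 0.000152 s = 7797.6 bits.
In bytes: 7797.6 / 8 = 975 bytes.

975 bytes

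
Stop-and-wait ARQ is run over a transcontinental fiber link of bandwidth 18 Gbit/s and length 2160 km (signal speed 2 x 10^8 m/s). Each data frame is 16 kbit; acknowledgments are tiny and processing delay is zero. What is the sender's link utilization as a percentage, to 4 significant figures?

t_tx = L/R = 16000/18000000000 = 8.88889e-07 s.
t_prop = 2160000/200000000 = 0.0108 s; RTT = 0.0216 s.
Cycle = t_tx + RTT = 0.0216009 s.
Utilization = t_tx / cycle = 8.88889e-07/0.0216009 = 0.004115 %.

0.004115 %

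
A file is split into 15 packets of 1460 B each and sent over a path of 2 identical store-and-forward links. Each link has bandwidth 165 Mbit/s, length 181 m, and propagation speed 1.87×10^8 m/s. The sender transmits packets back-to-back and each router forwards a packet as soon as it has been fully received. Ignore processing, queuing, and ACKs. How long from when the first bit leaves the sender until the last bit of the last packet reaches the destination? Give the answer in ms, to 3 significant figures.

Per-hop transmission t_tx = L/R = 11680/165000000 = 0.0707879 ms.
Per-hop propagation t_prop = 181/187000000 = 0.000967914 ms.
Pipeline fill: first packet needs 2·t_tx to clear all hops; remaining 14 packets each add one t_tx.
Total = (2+15-1)·t_tx + 2·t_prop = 16·0.0707879 + 2·0.000967914 = 1.13 ms.

1.13 ms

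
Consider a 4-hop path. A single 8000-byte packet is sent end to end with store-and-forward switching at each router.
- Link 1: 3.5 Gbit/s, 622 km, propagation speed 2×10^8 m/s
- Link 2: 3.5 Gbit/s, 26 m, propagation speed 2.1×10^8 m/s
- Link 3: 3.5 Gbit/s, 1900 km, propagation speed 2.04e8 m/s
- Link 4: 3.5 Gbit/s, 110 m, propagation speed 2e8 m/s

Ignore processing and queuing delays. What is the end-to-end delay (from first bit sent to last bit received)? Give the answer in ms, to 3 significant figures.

12.5 ms

L = 8000 × 8 = 64000 bits.
Transmission delay per hop = L/R = 64000/3500000000 = 0.0182857 ms; 4 hops → 0.0731429 ms.
Propagation delays (d/s per hop): 3.11, 0.00012381, 9.31373, 0.00055 ms; sum = 12.4244 ms.
End-to-end = 12.5 ms.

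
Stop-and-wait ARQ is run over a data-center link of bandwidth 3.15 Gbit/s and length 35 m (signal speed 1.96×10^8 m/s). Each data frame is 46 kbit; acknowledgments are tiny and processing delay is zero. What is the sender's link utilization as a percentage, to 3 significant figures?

97.6 %

t_tx = L/R = 46000/3150000000 = 1.46032e-05 s.
t_prop = 35/196000000 = 1.78571e-07 s; RTT = 3.57143e-07 s.
Cycle = t_tx + RTT = 1.49603e-05 s.
Utilization = t_tx / cycle = 1.46032e-05/1.49603e-05 = 97.6 %.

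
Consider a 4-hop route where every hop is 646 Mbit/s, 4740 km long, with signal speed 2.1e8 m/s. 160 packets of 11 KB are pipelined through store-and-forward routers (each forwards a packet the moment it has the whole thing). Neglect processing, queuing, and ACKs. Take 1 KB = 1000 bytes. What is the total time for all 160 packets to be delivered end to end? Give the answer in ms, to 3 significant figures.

112 ms

Per-hop transmission t_tx = L/R = 88000/646000000 = 0.136223 ms.
Per-hop propagation t_prop = 4740000/210000000 = 22.5714 ms.
Pipeline fill: first packet needs 4·t_tx to clear all hops; remaining 159 packets each add one t_tx.
Total = (4+160-1)·t_tx + 4·t_prop = 163·0.136223 + 4·22.5714 = 112 ms.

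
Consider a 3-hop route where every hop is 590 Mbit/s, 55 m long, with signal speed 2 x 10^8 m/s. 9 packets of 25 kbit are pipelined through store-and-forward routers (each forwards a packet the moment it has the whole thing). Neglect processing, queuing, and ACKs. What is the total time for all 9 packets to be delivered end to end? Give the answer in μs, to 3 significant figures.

Per-hop transmission t_tx = L/R = 25000/590000000 = 42.3729 μs.
Per-hop propagation t_prop = 55/200000000 = 0.275 μs.
Pipeline fill: first packet needs 3·t_tx to clear all hops; remaining 8 packets each add one t_tx.
Total = (3+9-1)·t_tx + 3·t_prop = 11·42.3729 + 3·0.275 = 467 μs.

467 μs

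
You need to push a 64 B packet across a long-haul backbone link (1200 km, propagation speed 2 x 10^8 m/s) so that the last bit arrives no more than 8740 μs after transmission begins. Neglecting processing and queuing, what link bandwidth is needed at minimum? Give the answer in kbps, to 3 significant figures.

L = 512 bits.
Propagation delay = 1200000 / 200000000 = 6000 μs.
Transmission budget = 8740 − 6000 = 2740 μs.
R ≥ L / t_tx = 512 bits / 0.00274 s = 187 kbps.

187 kbps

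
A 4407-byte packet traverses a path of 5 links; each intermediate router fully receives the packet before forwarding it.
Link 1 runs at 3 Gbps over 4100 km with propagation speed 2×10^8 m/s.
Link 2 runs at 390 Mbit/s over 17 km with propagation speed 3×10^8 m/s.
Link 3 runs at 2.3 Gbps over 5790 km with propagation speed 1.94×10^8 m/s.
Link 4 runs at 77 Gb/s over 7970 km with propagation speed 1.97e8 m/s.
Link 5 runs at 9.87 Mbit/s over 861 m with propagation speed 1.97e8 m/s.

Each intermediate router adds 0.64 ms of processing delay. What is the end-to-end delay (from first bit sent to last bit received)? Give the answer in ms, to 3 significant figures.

97.1 ms

L = 4407 × 8 = 35256 bits.
Transmission delays (L/R per hop): 0.011752, 0.0904, 0.0153287, 0.00045787, 3.57204 ms; sum = 3.68998 ms.
Propagation delays (d/s per hop): 20.5, 0.0566667, 29.8454, 40.4569, 0.00437056 ms; sum = 90.8633 ms.
Processing at 4 router(s): 4 × 0.64 ms = 2.56 ms.
End-to-end = 97.1 ms.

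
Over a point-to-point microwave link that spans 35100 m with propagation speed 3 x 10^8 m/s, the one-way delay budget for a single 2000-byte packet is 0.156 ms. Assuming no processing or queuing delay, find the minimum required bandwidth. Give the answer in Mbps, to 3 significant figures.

L = 16000 bits.
Propagation delay = 35100 / 300000000 = 0.117 ms.
Transmission budget = 0.156 − 0.117 = 0.039 ms.
R ≥ L / t_tx = 16000 bits / 3.9e-05 s = 410 Mbps.

410 Mbps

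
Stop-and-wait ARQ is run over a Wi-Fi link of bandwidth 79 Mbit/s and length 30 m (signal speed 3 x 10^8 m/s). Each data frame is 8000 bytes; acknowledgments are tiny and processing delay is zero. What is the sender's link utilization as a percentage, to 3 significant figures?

t_tx = L/R = 64000/79000000 = 0.000810127 s.
t_prop = 30/300000000 = 1e-07 s; RTT = 2e-07 s.
Cycle = t_tx + RTT = 0.000810327 s.
Utilization = t_tx / cycle = 0.000810127/0.000810327 = 100 %.

100 %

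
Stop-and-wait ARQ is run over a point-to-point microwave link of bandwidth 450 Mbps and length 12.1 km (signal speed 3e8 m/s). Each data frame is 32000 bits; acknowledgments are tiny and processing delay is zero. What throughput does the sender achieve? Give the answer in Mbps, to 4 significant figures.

t_tx = L/R = 32000/450000000 = 7.11111e-05 s.
t_prop = 12100/300000000 = 4.03333e-05 s; RTT = 8.06667e-05 s.
Cycle = t_tx + RTT = 0.000151778 s.
Throughput = L / cycle = 32000 / 0.000151778 = 210.8 Mbps.

210.8 Mbps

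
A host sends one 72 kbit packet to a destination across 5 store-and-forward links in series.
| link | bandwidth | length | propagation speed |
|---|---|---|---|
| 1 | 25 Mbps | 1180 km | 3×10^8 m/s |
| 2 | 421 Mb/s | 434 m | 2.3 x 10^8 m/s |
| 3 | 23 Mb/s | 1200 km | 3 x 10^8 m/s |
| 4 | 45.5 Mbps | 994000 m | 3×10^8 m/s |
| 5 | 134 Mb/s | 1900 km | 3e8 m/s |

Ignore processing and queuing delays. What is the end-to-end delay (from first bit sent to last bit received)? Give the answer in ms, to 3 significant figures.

L = 72000 bits.
Transmission delays (L/R per hop): 2.88, 0.171021, 3.13043, 1.58242, 0.537313 ms; sum = 8.30119 ms.
Propagation delays (d/s per hop): 3.93333, 0.00188696, 4, 3.31333, 6.33333 ms; sum = 17.5819 ms.
End-to-end = 25.9 ms.

25.9 ms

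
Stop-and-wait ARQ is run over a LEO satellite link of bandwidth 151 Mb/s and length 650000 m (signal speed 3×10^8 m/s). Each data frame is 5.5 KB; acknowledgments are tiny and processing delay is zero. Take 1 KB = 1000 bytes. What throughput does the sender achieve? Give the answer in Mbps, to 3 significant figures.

9.51 Mbps

t_tx = L/R = 44000/151000000 = 0.000291391 s.
t_prop = 650000/300000000 = 0.00216667 s; RTT = 0.00433333 s.
Cycle = t_tx + RTT = 0.00462472 s.
Throughput = L / cycle = 44000 / 0.00462472 = 9.51 Mbps.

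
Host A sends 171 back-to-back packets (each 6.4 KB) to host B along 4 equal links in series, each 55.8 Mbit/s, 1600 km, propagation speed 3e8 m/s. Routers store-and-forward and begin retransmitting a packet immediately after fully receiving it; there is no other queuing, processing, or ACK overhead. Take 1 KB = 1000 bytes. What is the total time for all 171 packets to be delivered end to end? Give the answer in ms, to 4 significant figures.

Per-hop transmission t_tx = L/R = 51200/55800000 = 0.917563 ms.
Per-hop propagation t_prop = 1600000/300000000 = 5.33333 ms.
Pipeline fill: first packet needs 4·t_tx to clear all hops; remaining 170 packets each add one t_tx.
Total = (4+171-1)·t_tx + 4·t_prop = 174·0.917563 + 4·5.33333 = 181.0 ms.

181.0 ms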